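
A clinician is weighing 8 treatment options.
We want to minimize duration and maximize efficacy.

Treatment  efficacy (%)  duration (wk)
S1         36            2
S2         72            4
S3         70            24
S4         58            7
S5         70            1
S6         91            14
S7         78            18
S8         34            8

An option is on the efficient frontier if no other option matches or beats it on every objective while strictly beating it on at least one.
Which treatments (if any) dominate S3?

S2: efficacy 72≥70, duration 4≤24 — dominates S3.
S5: efficacy 70≥70, duration 1≤24 — dominates S3.
S6: efficacy 91≥70, duration 14≤24 — dominates S3.
S7: efficacy 78≥70, duration 18≤24 — dominates S3.
Others (S1, S4, S8) are each worse than S3 on at least one objective.

S2, S5, S6, S7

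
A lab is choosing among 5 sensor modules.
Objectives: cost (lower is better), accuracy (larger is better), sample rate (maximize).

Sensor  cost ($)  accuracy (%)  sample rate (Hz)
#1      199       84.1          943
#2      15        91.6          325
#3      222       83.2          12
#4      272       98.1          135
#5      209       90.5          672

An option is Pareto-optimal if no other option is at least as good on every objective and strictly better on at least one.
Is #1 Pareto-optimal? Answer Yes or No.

#2: worse on sample rate (325 vs 943).
#3: worse on cost (222 vs 199).
#4: worse on cost (272 vs 199).
#5: worse on cost (209 vs 199).
No option is at least as good as #1 on every objective and strictly better on one.

Yes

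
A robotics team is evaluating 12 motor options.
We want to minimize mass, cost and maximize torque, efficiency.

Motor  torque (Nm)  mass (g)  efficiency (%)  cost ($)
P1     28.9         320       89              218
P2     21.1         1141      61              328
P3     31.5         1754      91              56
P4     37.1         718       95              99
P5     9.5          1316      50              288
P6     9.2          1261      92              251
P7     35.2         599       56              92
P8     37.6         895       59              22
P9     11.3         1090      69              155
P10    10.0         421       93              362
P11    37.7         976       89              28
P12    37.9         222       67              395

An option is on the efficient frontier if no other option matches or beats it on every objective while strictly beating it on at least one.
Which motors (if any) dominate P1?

P2: worse on torque (21.1 vs 28.9).
P3: worse on mass (1754 vs 320).
P4: worse on mass (718 vs 320).
P5: worse on torque (9.5 vs 28.9).
P6: worse on torque (9.2 vs 28.9).
P7: worse on mass (599 vs 320).
P8: worse on mass (895 vs 320).
P9: worse on torque (11.3 vs 28.9).
P10: worse on torque (10.0 vs 28.9).
P11: worse on mass (976 vs 320).
P12: worse on efficiency (67 vs 89).
No option dominates P1.

none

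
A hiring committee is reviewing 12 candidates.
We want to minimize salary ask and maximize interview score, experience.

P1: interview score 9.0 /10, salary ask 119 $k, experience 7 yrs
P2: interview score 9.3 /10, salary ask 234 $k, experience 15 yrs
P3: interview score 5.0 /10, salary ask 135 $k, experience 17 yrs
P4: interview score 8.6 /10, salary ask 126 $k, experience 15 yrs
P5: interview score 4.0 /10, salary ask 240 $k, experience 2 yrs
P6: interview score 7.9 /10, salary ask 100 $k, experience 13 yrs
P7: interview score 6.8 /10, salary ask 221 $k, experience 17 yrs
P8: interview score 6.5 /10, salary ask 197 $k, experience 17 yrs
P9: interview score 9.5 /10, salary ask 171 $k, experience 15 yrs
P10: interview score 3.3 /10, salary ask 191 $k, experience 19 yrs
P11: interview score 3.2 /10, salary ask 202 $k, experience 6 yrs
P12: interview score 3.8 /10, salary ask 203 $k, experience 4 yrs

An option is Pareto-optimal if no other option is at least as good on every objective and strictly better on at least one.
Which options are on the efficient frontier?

P1, P3, P4, P6, P7, P8, P9, P10

P1: not dominated.
P2: dominated by P9 (interview score 9.5≥9.3, salary ask 171≤234, experience 15≥15).
P3: not dominated.
P4: not dominated.
P5: dominated by P1 (interview score 9.0≥4.0, salary ask 119≤240, experience 7≥2).
P6: not dominated (best salary ask).
P7: not dominated.
P8: not dominated.
P9: not dominated (best interview score).
P10: not dominated (best experience).
P11: dominated by P1 (interview score 9.0≥3.2, salary ask 119≤202, experience 7≥6).
P12: dominated by P1 (interview score 9.0≥3.8, salary ask 119≤203, experience 7≥4).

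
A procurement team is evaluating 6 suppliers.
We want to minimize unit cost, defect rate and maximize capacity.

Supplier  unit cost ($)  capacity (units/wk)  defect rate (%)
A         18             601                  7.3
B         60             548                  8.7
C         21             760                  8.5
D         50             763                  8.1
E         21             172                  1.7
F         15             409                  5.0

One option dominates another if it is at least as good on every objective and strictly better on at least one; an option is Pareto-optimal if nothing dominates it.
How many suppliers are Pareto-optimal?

5

A: not dominated.
B: dominated by A (unit cost 18≤60, capacity 601≥548, defect rate 7.3≤8.7).
C: not dominated.
D: not dominated (best capacity).
E: not dominated (best defect rate).
F: not dominated (best unit cost).
Pareto-optimal: A, C, D, E, F → 5.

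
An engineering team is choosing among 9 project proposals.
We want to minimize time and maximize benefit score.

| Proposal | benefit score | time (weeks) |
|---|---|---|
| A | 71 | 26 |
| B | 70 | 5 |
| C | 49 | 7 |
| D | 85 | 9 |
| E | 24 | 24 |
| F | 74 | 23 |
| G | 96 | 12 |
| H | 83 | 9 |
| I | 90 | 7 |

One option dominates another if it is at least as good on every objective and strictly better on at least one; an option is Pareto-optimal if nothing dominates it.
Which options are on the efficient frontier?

B, G, I

A: dominated by D (benefit score 85≥71, time 9≤26).
B: not dominated (best time).
C: dominated by B (benefit score 70≥49, time 5≤7).
D: dominated by I (benefit score 90≥85, time 7≤9).
E: dominated by B (benefit score 70≥24, time 5≤24).
F: dominated by D (benefit score 85≥74, time 9≤23).
G: not dominated (best benefit score).
H: dominated by D (benefit score 85≥83, time 9≤9).
I: not dominated.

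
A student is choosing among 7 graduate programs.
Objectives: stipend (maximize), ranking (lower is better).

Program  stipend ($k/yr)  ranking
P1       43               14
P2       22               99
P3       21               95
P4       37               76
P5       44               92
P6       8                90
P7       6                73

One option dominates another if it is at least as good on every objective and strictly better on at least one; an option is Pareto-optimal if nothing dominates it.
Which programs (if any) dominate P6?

P1, P4

P1: stipend 43≥8, ranking 14≤90 — dominates P6.
P4: stipend 37≥8, ranking 76≤90 — dominates P6.
Others (P2, P3, P5, P7) are each worse than P6 on at least one objective.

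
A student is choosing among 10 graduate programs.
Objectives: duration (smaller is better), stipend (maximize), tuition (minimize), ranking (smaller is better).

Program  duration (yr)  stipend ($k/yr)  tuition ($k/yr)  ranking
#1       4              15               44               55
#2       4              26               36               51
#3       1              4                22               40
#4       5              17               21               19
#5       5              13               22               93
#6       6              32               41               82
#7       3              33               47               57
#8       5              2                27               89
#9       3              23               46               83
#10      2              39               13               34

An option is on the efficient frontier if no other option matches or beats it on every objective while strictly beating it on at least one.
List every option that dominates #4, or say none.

#1: worse on stipend (15 vs 17).
#2: worse on tuition (36 vs 21).
#3: worse on stipend (4 vs 17).
#5: worse on stipend (13 vs 17).
#6: worse on duration (6 vs 5).
#7: worse on tuition (47 vs 21).
#8: worse on stipend (2 vs 17).
#9: worse on tuition (46 vs 21).
#10: worse on ranking (34 vs 19).
No option dominates #4.

none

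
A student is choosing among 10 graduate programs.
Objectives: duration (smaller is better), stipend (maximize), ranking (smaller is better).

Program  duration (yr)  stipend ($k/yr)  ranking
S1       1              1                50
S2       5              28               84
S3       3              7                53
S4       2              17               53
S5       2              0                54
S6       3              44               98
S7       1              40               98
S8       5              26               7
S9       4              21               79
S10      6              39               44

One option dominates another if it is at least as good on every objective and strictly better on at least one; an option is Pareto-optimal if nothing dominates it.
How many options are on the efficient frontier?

8

S1: not dominated.
S2: not dominated.
S3: dominated by S4 (duration 2≤3, stipend 17≥7, ranking 53≤53).
S4: not dominated.
S5: dominated by S1 (duration 1≤2, stipend 1≥0, ranking 50≤54).
S6: not dominated (best stipend).
S7: not dominated.
S8: not dominated (best ranking).
S9: not dominated.
S10: not dominated.
Pareto-optimal: S1, S2, S4, S6, S7, S8, S9, S10 → 8.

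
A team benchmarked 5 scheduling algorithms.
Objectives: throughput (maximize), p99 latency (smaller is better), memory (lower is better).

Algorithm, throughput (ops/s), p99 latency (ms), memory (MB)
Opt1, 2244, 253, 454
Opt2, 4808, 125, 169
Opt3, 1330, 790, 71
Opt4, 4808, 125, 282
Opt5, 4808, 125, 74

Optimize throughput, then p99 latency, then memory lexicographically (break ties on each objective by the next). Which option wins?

Opt5

First maximize throughput: best is 4808, kept {Opt2, Opt4, Opt5}.
Then minimize p99 latency: best is 125, kept {Opt2, Opt4, Opt5}.
Then minimize memory: best is 74, kept {Opt5}.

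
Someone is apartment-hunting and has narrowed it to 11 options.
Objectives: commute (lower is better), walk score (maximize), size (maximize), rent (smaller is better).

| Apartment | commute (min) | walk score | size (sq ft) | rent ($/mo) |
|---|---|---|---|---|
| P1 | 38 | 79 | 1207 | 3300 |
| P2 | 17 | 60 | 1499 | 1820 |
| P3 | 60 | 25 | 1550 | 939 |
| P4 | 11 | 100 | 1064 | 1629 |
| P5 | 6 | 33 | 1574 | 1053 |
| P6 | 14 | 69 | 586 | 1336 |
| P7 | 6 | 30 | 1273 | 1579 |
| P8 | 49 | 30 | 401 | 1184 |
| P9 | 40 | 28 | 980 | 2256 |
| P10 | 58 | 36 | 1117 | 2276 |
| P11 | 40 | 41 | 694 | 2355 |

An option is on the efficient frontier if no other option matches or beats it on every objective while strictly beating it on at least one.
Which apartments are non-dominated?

P1: not dominated.
P2: not dominated.
P3: not dominated (best rent).
P4: not dominated (best walk score).
P5: not dominated (best size).
P6: not dominated.
P7: dominated by P5 (commute 6≤6, walk score 33≥30, size 1574≥1273, rent 1053≤1579).
P8: dominated by P5 (commute 6≤49, walk score 33≥30, size 1574≥401, rent 1053≤1184).
P9: dominated by P2 (commute 17≤40, walk score 60≥28, size 1499≥980, rent 1820≤2256).
P10: dominated by P2 (commute 17≤58, walk score 60≥36, size 1499≥1117, rent 1820≤2276).
P11: dominated by P2 (commute 17≤40, walk score 60≥41, size 1499≥694, rent 1820≤2355).

P1, P2, P3, P4, P5, P6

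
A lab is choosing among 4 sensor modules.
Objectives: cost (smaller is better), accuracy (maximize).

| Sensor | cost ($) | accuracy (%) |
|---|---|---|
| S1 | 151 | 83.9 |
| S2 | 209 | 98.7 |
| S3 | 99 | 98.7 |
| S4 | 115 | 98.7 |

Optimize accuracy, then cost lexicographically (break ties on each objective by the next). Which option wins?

First maximize accuracy: best is 98.7, kept {S2, S3, S4}.
Then minimize cost: best is 99, kept {S3}.

S3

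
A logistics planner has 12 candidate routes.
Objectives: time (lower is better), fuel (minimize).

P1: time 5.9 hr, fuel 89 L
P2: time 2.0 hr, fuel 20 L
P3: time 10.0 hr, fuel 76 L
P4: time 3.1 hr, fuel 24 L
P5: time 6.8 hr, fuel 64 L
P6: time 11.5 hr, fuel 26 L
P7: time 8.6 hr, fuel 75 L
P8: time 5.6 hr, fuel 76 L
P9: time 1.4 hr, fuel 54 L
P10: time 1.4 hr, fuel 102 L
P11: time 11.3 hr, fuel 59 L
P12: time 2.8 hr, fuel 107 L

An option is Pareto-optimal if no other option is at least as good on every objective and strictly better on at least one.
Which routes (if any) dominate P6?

P2, P4

P2: time 2.0≤11.5, fuel 20≤26 — dominates P6.
P4: time 3.1≤11.5, fuel 24≤26 — dominates P6.
Others (P1, P3, P5, P7, P8, P9, P10, P11, P12) are each worse than P6 on at least one objective.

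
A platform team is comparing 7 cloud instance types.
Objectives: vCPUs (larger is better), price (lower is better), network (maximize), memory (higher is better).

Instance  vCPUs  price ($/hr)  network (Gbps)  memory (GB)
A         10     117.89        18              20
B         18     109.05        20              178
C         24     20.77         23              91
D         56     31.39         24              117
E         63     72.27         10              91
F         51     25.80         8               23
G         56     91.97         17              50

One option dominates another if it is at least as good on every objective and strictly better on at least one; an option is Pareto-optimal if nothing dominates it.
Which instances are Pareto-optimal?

A: dominated by B (vCPUs 18≥10, price 109.05≤117.89, network 20≥18, memory 178≥20).
B: not dominated (best memory).
C: not dominated (best price).
D: not dominated (best network).
E: not dominated (best vCPUs).
F: not dominated.
G: dominated by D (vCPUs 56≥56, price 31.39≤91.97, network 24≥17, memory 117≥50).

B, C, D, E, F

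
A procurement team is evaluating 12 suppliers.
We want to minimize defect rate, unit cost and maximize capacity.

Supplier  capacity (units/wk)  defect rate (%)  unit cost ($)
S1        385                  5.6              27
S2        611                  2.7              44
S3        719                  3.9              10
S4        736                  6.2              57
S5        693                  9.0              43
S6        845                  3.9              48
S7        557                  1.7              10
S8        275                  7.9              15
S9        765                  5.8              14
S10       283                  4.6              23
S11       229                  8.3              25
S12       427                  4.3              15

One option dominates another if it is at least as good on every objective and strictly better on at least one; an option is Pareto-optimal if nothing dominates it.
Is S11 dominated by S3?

Yes

S3 vs S11: capacity 719≥229, defect rate 3.9≤8.3, unit cost 10≤25 — S3 is at least as good on every objective with at least one strict improvement.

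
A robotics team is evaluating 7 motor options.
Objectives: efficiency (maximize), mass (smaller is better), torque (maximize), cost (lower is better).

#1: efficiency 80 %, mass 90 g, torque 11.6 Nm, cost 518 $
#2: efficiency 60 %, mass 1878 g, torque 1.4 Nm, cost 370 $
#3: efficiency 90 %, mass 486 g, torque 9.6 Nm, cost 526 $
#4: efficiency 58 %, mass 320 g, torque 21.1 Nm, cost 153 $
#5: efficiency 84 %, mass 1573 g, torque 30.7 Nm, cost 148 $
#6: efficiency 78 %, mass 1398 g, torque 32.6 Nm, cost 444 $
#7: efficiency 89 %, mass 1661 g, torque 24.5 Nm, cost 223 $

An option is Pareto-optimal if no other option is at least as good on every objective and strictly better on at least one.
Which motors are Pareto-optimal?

#1, #3, #4, #5, #6, #7

#1: not dominated (best mass).
#2: dominated by #5 (efficiency 84≥60, mass 1573≤1878, torque 30.7≥1.4, cost 148≤370).
#3: not dominated (best efficiency).
#4: not dominated.
#5: not dominated (best cost).
#6: not dominated (best torque).
#7: not dominated.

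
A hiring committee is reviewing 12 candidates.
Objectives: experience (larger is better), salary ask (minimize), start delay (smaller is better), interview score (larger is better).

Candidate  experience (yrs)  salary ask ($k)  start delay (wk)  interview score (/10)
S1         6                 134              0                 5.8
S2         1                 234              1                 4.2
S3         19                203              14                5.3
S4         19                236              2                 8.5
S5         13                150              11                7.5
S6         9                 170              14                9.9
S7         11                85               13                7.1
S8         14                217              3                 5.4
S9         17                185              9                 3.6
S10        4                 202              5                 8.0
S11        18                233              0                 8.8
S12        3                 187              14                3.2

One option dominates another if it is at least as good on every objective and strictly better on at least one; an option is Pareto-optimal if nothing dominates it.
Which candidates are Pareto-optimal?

S1: not dominated.
S2: dominated by S1 (experience 6≥1, salary ask 134≤234, start delay 0≤1, interview score 5.8≥4.2).
S3: not dominated.
S4: not dominated.
S5: not dominated.
S6: not dominated (best interview score).
S7: not dominated (best salary ask).
S8: not dominated.
S9: not dominated.
S10: not dominated.
S11: not dominated.
S12: dominated by S1 (experience 6≥3, salary ask 134≤187, start delay 0≤14, interview score 5.8≥3.2).

S1, S3, S4, S5, S6, S7, S8, S9, S10, S11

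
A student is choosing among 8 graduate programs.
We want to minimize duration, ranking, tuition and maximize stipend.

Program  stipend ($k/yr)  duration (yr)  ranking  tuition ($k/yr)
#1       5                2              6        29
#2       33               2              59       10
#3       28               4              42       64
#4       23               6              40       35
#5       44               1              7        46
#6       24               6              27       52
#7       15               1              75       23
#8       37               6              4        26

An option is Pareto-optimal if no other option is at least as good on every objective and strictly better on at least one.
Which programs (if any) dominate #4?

#8

#8: stipend 37≥23, duration 6≤6, ranking 4≤40, tuition 26≤35 — dominates #4.
Others (#1, #2, #3, #5, #6, #7) are each worse than #4 on at least one objective.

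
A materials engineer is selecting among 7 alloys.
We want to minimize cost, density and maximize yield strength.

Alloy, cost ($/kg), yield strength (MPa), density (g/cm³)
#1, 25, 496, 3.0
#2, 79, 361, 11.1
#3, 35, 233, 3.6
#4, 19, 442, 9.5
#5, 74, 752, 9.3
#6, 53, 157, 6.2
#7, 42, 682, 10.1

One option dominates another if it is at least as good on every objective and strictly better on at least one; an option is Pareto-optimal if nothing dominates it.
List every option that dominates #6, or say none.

#1, #3

#1: cost 25≤53, yield strength 496≥157, density 3.0≤6.2 — dominates #6.
#3: cost 35≤53, yield strength 233≥157, density 3.6≤6.2 — dominates #6.
Others (#2, #4, #5, #7) are each worse than #6 on at least one objective.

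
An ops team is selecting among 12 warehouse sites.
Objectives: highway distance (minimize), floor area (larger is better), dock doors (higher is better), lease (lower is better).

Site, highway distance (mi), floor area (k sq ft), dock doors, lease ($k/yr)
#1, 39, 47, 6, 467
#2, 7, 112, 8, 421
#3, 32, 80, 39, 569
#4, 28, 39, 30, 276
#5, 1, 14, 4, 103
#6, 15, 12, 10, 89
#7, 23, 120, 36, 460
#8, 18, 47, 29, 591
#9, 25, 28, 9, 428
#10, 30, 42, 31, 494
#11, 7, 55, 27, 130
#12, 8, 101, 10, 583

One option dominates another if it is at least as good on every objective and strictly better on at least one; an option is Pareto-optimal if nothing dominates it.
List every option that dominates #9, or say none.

#11

#11: highway distance 7≤25, floor area 55≥28, dock doors 27≥9, lease 130≤428 — dominates #9.
Others (#1, #2, #3, #4, #5, #6, #7, #8, #10, #12) are each worse than #9 on at least one objective.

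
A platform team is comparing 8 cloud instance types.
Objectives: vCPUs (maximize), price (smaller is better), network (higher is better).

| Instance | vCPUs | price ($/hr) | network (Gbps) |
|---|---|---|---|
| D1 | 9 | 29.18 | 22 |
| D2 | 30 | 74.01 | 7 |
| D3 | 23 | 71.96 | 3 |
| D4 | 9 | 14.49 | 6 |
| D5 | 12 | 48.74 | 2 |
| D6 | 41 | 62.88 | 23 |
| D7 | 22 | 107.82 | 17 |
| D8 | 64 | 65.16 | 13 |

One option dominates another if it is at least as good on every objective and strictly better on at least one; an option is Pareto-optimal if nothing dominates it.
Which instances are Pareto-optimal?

D1: not dominated.
D2: dominated by D6 (vCPUs 41≥30, price 62.88≤74.01, network 23≥7).
D3: dominated by D6 (vCPUs 41≥23, price 62.88≤71.96, network 23≥3).
D4: not dominated (best price).
D5: not dominated.
D6: not dominated (best network).
D7: dominated by D6 (vCPUs 41≥22, price 62.88≤107.82, network 23≥17).
D8: not dominated (best vCPUs).

D1, D4, D5, D6, D8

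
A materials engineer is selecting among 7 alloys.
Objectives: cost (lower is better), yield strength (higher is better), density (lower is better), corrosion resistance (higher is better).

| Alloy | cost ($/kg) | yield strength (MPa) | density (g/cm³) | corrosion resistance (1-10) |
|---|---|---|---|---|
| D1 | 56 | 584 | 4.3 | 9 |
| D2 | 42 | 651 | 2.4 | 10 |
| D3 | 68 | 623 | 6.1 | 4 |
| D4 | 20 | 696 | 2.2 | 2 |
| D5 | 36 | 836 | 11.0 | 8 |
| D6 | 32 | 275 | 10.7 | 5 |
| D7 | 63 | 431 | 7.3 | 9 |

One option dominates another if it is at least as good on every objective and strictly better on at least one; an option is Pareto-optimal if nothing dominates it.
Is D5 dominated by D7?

No

D7 vs D5: D7 is worse on cost (63 vs 36), so it does not dominate D5.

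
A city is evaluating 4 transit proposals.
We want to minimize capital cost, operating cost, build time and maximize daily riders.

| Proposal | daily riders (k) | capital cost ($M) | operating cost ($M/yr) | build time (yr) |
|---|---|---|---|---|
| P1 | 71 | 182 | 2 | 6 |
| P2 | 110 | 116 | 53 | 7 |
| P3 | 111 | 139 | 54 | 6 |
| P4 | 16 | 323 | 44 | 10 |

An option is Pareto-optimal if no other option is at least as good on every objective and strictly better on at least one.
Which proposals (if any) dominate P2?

P1: worse on daily riders (71 vs 110).
P3: worse on capital cost (139 vs 116).
P4: worse on daily riders (16 vs 110).
No option dominates P2.

none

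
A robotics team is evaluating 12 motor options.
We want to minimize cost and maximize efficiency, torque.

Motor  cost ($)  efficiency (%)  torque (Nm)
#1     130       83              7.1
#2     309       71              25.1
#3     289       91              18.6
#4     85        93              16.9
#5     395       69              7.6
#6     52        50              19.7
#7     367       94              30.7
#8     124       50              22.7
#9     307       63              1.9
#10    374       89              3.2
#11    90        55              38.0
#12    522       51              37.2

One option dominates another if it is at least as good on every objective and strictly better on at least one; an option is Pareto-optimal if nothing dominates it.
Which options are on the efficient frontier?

#2, #3, #4, #6, #7, #11

#1: dominated by #4 (cost 85≤130, efficiency 93≥83, torque 16.9≥7.1).
#2: not dominated.
#3: not dominated.
#4: not dominated.
#5: dominated by #2 (cost 309≤395, efficiency 71≥69, torque 25.1≥7.6).
#6: not dominated (best cost).
#7: not dominated (best efficiency).
#8: dominated by #11 (cost 90≤124, efficiency 55≥50, torque 38.0≥22.7).
#9: dominated by #1 (cost 130≤307, efficiency 83≥63, torque 7.1≥1.9).
#10: dominated by #3 (cost 289≤374, efficiency 91≥89, torque 18.6≥3.2).
#11: not dominated (best torque).
#12: dominated by #11 (cost 90≤522, efficiency 55≥51, torque 38.0≥37.2).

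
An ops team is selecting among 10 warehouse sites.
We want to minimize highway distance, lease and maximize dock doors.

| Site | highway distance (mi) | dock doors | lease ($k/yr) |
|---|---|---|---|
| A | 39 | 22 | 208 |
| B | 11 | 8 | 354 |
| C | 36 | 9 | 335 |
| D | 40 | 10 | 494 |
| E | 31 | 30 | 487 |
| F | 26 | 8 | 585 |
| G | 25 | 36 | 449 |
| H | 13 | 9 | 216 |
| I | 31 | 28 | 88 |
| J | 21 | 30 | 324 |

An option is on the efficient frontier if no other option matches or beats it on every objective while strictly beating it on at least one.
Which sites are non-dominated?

B, G, H, I, J

A: dominated by I (highway distance 31≤39, dock doors 28≥22, lease 88≤208).
B: not dominated (best highway distance).
C: dominated by H (highway distance 13≤36, dock doors 9≥9, lease 216≤335).
D: dominated by A (highway distance 39≤40, dock doors 22≥10, lease 208≤494).
E: dominated by G (highway distance 25≤31, dock doors 36≥30, lease 449≤487).
F: dominated by B (highway distance 11≤26, dock doors 8≥8, lease 354≤585).
G: not dominated (best dock doors).
H: not dominated.
I: not dominated (best lease).
J: not dominated.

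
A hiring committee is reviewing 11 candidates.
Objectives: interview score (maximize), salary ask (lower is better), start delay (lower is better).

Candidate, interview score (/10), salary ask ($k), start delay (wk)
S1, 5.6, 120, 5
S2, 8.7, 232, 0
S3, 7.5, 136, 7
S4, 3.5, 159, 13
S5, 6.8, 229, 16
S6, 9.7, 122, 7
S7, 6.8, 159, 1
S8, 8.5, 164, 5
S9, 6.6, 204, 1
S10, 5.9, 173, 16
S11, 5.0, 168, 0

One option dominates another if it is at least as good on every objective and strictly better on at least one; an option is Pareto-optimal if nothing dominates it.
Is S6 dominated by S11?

No

S11 vs S6: S11 is worse on interview score (5.0 vs 9.7), so it does not dominate S6.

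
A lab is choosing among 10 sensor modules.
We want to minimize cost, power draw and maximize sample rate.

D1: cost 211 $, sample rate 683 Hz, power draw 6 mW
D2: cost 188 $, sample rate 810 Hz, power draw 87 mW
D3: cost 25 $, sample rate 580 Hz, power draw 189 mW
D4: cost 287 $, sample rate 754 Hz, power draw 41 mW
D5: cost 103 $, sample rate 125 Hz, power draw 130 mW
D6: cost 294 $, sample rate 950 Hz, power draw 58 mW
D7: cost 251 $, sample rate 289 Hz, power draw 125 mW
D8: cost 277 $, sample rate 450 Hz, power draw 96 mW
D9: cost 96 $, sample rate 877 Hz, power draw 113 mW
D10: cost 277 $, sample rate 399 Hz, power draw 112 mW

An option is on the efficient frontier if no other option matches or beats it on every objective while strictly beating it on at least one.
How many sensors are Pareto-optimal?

D1: not dominated (best power draw).
D2: not dominated.
D3: not dominated (best cost).
D4: not dominated.
D5: dominated by D9 (cost 96≤103, sample rate 877≥125, power draw 113≤130).
D6: not dominated (best sample rate).
D7: dominated by D1 (cost 211≤251, sample rate 683≥289, power draw 6≤125).
D8: dominated by D1 (cost 211≤277, sample rate 683≥450, power draw 6≤96).
D9: not dominated.
D10: dominated by D1 (cost 211≤277, sample rate 683≥399, power draw 6≤112).
Pareto-optimal: D1, D2, D3, D4, D6, D9 → 6.

6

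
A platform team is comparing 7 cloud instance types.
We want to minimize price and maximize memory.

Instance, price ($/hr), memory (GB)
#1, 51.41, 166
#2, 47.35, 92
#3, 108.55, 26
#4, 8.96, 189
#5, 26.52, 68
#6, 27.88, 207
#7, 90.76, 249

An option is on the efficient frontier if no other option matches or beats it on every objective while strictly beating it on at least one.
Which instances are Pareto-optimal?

#1: dominated by #4 (price 8.96≤51.41, memory 189≥166).
#2: dominated by #4 (price 8.96≤47.35, memory 189≥92).
#3: dominated by #1 (price 51.41≤108.55, memory 166≥26).
#4: not dominated (best price).
#5: dominated by #4 (price 8.96≤26.52, memory 189≥68).
#6: not dominated.
#7: not dominated (best memory).

#4, #6, #7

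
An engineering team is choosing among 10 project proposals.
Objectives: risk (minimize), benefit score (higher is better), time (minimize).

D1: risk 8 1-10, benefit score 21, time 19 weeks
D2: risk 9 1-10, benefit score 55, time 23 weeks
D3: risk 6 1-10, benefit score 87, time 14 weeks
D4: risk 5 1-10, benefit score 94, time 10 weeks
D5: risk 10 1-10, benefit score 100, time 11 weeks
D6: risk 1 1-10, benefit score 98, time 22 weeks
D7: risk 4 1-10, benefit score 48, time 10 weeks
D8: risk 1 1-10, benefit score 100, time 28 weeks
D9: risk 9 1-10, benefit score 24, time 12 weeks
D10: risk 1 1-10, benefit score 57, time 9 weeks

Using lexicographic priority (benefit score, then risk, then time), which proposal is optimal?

First maximize benefit score: best is 100, kept {D5, D8}.
Then minimize risk: best is 1, kept {D8}.

D8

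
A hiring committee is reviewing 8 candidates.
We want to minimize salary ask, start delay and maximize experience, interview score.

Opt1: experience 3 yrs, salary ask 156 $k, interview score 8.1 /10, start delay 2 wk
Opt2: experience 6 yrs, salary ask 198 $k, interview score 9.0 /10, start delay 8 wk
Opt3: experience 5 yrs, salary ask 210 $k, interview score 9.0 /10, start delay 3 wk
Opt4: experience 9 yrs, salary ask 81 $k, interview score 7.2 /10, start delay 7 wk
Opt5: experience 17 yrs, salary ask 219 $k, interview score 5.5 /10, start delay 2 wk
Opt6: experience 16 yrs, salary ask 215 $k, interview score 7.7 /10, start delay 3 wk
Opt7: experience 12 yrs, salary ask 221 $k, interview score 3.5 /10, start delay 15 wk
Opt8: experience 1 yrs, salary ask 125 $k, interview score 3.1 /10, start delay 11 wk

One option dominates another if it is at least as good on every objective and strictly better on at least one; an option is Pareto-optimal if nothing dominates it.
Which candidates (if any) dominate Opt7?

Opt5, Opt6

Opt5: experience 17≥12, salary ask 219≤221, interview score 5.5≥3.5, start delay 2≤15 — dominates Opt7.
Opt6: experience 16≥12, salary ask 215≤221, interview score 7.7≥3.5, start delay 3≤15 — dominates Opt7.
Others (Opt1, Opt2, Opt3, Opt4, Opt8) are each worse than Opt7 on at least one objective.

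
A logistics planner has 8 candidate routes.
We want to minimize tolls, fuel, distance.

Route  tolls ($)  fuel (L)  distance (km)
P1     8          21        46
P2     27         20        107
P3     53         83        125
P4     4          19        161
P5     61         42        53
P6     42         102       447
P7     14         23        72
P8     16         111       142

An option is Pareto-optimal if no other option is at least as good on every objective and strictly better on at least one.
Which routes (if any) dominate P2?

none

P1: worse on fuel (21 vs 20).
P3: worse on tolls (53 vs 27).
P4: worse on distance (161 vs 107).
P5: worse on tolls (61 vs 27).
P6: worse on tolls (42 vs 27).
P7: worse on fuel (23 vs 20).
P8: worse on fuel (111 vs 20).
No option dominates P2.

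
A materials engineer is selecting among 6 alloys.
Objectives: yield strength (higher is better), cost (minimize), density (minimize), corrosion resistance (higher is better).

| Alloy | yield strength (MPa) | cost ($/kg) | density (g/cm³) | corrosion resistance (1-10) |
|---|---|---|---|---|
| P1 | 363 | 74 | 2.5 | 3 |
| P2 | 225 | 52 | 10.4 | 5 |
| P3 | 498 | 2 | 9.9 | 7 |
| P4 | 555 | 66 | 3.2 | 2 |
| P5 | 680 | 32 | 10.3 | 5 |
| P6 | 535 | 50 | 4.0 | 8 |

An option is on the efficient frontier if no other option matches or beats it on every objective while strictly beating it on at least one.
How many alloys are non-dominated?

5

P1: not dominated (best density).
P2: dominated by P3 (yield strength 498≥225, cost 2≤52, density 9.9≤10.4, corrosion resistance 7≥5).
P3: not dominated (best cost).
P4: not dominated.
P5: not dominated (best yield strength).
P6: not dominated (best corrosion resistance).
Pareto-optimal: P1, P3, P4, P5, P6 → 5.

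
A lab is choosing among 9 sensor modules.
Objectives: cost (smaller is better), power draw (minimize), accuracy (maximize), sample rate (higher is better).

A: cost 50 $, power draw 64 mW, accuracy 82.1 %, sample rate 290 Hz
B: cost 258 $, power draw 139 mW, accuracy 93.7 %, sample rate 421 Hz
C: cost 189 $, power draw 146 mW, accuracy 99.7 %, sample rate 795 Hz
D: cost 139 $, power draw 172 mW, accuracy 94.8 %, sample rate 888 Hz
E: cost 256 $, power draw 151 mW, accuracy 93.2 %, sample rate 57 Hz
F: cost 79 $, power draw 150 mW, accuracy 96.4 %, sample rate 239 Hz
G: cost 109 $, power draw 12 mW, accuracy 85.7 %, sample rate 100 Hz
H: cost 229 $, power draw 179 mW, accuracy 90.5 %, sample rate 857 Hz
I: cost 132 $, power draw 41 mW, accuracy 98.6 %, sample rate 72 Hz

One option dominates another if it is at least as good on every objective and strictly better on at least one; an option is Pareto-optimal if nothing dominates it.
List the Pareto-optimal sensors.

A, B, C, D, F, G, I

A: not dominated (best cost).
B: not dominated.
C: not dominated (best accuracy).
D: not dominated (best sample rate).
E: dominated by C (cost 189≤256, power draw 146≤151, accuracy 99.7≥93.2, sample rate 795≥57).
F: not dominated.
G: not dominated (best power draw).
H: dominated by D (cost 139≤229, power draw 172≤179, accuracy 94.8≥90.5, sample rate 888≥857).
I: not dominated.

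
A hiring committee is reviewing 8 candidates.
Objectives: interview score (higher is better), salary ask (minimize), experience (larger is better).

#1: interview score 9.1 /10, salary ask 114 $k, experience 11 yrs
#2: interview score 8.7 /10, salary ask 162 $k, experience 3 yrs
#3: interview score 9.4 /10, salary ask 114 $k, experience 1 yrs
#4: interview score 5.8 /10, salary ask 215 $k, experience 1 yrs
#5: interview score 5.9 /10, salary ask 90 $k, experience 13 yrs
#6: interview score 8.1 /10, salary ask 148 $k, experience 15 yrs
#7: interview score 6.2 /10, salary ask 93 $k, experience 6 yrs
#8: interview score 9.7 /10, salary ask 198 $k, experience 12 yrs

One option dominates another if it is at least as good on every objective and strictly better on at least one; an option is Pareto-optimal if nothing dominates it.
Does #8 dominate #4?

#8 vs #4: interview score 9.7≥5.8, salary ask 198≤215, experience 12≥1 — #8 is at least as good on every objective with at least one strict improvement.

Yes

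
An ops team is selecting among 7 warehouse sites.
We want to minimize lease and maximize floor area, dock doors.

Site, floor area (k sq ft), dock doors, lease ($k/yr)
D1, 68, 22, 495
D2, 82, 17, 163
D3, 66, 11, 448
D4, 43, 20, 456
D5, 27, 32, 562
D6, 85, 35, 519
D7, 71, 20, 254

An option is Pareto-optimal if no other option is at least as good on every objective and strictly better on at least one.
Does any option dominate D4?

D7 vs D4: floor area 71≥43, dock doors 20≥20, lease 254≤456 — D7 is at least as good on every objective and strictly better on at least one, so D7 dominates D4.

Yes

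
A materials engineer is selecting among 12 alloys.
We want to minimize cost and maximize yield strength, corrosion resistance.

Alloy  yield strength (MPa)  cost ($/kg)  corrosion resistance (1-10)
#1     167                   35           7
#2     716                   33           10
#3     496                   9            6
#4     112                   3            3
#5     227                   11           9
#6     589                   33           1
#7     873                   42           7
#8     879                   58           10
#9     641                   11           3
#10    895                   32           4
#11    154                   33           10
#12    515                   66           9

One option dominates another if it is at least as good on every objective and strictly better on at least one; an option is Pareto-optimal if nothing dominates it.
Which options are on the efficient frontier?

#2, #3, #4, #5, #7, #8, #9, #10

#1: dominated by #2 (yield strength 716≥167, cost 33≤35, corrosion resistance 10≥7).
#2: not dominated.
#3: not dominated.
#4: not dominated (best cost).
#5: not dominated.
#6: dominated by #2 (yield strength 716≥589, cost 33≤33, corrosion resistance 10≥1).
#7: not dominated.
#8: not dominated.
#9: not dominated.
#10: not dominated (best yield strength).
#11: dominated by #2 (yield strength 716≥154, cost 33≤33, corrosion resistance 10≥10).
#12: dominated by #2 (yield strength 716≥515, cost 33≤66, corrosion resistance 10≥9).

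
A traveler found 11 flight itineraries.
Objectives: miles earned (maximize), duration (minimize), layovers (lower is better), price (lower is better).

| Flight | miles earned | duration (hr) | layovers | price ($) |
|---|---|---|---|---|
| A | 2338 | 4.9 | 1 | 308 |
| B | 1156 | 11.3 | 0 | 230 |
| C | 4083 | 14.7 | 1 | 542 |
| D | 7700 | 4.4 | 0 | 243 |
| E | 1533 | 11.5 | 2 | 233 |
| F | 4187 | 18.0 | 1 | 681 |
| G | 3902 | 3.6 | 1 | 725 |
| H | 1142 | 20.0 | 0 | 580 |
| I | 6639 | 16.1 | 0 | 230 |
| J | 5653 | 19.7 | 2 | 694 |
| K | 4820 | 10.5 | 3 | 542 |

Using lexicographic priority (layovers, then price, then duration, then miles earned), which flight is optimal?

First minimize layovers: best is 0, kept {B, D, H, I}.
Then minimize price: best is 230, kept {B, I}.
Then minimize duration: best is 11.3, kept {B}.

B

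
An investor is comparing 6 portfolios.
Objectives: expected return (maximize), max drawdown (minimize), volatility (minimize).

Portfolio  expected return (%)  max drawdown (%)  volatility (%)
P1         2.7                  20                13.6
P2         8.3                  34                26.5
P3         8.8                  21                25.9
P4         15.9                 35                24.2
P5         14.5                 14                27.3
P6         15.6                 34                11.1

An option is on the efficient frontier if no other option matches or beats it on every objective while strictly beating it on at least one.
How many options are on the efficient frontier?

P1: not dominated.
P2: dominated by P3 (expected return 8.8≥8.3, max drawdown 21≤34, volatility 25.9≤26.5).
P3: not dominated.
P4: not dominated (best expected return).
P5: not dominated (best max drawdown).
P6: not dominated (best volatility).
Pareto-optimal: P1, P3, P4, P5, P6 → 5.

5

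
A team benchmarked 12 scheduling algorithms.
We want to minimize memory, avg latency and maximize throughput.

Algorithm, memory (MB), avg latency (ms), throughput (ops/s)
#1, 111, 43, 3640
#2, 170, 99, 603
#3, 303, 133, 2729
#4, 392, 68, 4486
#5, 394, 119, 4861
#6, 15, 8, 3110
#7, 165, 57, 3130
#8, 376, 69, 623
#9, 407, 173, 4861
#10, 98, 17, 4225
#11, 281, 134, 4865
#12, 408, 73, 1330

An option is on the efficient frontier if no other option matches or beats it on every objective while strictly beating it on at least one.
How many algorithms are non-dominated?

#1: dominated by #10 (memory 98≤111, avg latency 17≤43, throughput 4225≥3640).
#2: dominated by #1 (memory 111≤170, avg latency 43≤99, throughput 3640≥603).
#3: dominated by #1 (memory 111≤303, avg latency 43≤133, throughput 3640≥2729).
#4: not dominated.
#5: not dominated.
#6: not dominated (best memory).
#7: dominated by #1 (memory 111≤165, avg latency 43≤57, throughput 3640≥3130).
#8: dominated by #1 (memory 111≤376, avg latency 43≤69, throughput 3640≥623).
#9: dominated by #5 (memory 394≤407, avg latency 119≤173, throughput 4861≥4861).
#10: not dominated.
#11: not dominated (best throughput).
#12: dominated by #1 (memory 111≤408, avg latency 43≤73, throughput 3640≥1330).
Pareto-optimal: #4, #5, #6, #10, #11 → 5.

5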